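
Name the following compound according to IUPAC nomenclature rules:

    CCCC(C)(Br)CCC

The parent chain contains 7 carbons (heptane).
Numbering from either end gives identical locants here.
This places a bromo group at C-4; a methyl group at C-4.
The substituents are ordered alphabetically, ignoring any di-/tri- multipliers.
Putting it together: 4-bromo-4-methylheptane.

4-bromo-4-methylheptane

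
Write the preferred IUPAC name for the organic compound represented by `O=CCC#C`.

but-3-ynal

Counting along the main chain through the –CHO group and the multiple bond gives 4 carbons: the parent is butane.
The principal characteristic group is an aldehyde (terminal –CHO), named with the suffix -al.
A C≡C triple bond in the chain gives the infix -yne-.
The numbering direction is chosen so that the aldehyde carbon is C-1 by definition.
With this numbering: the triple bond between C-3 and C-4.
Putting it together: but-3-ynal.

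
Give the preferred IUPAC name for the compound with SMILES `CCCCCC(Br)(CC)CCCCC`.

6-bromo-6-ethylundecane

The longest carbon chain is 11 atoms: the parent is undecane.
Numbering from either end gives identical locants here.
That gives a bromo group at C-6; an ethyl group at C-6.
Substituent prefixes are cited in alphabetical order (multiplying prefixes like di-/tri- are ignored for ordering).
The name is 6-bromo-6-ethylundecane.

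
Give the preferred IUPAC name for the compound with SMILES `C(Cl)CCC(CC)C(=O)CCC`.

8-chloro-5-ethyloctan-4-one

The longest carbon chain that includes the carbonyl has 8 carbons, so the parent hydride is octane.
The principal characteristic group is a ketone (C=O on an internal carbon), named with the suffix -one.
Choose the numbering such that numbering from this end puts the carbonyl group at C-4 rather than C-5.
This places the carbonyl at C-4; a chloro group at C-8; an ethyl group at C-5.
Substituent prefixes are cited in alphabetical order (multiplying prefixes like di-/tri- are ignored for ordering).
Putting it together: 8-chloro-5-ethyloctan-4-one.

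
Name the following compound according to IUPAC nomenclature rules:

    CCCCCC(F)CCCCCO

The longest carbon chain that includes the –OH group has 11 carbons, so the parent hydride is undecane.
The principal characteristic group is an alcohol (–OH), named with the suffix -ol.
Choose the numbering such that numbering from this end puts the hydroxyl group at C-1 rather than C-11.
That gives the hydroxyl at C-1; a fluoro group at C-6.
Assembling the pieces gives 6-fluoroundecan-1-ol.

6-fluoroundecan-1-ol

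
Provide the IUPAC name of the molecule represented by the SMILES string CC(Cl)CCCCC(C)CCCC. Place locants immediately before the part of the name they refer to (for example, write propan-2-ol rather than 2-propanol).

The longest carbon chain is 11 atoms: the parent is undecane.
Number the chain so that the substituent locant set {2,7} is lower than {5,10} at the first point of difference.
That gives a chloro group at C-2; a methyl group at C-7.
Prefixes are listed alphabetically: chloro, methyl.
Assembling the pieces gives 2-chloro-7-methylundecane.

2-chloro-7-methylundecane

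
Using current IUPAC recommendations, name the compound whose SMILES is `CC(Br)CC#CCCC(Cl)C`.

2-bromo-8-chloronon-4-yne

Counting along the main chain through the multiple bond gives 9 carbons: the parent is nonane.
A C≡C triple bond in the chain gives the infix -yne-.
Choose the numbering such that numbering from this end puts the triple bond at C-4 rather than C-5.
This places the triple bond between C-4 and C-5; a bromo group at C-2; a chloro group at C-8.
Substituent prefixes are cited in alphabetical order (multiplying prefixes like di-/tri- are ignored for ordering).
The name is 2-bromo-8-chloronon-4-yne.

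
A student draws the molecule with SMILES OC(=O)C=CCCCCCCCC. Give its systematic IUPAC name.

The longest chain bearing the –COOH group and the multiple bond is 11 carbons long (undecane).
A carboxylic acid (terminal –COOH) is the principal characteristic group, giving the suffix -oic acid.
A C=C double bond in the chain gives the infix -ene-.
Choose the numbering such that the carboxylic acid carbon is C-1 by definition.
That gives the double bond between C-2 and C-3.
Assembling the pieces gives undec-2-enoic acid.

undec-2-enoic acid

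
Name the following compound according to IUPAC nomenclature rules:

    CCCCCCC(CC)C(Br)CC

The longest continuous carbon chain has 10 atoms, so the parent hydride is decane.
Number the chain so that the substituent locant set {3,4} is lower than {7,8} at the first point of difference.
This places a bromo group at C-3; an ethyl group at C-4.
Prefixes are listed alphabetically: bromo, ethyl.
The name is 3-bromo-4-ethyldecane.

3-bromo-4-ethyldecane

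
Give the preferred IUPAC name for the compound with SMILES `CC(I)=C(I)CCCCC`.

2,3-diiodooct-2-ene

Counting along the main chain through the multiple bond gives 8 carbons: the parent is octane.
A C=C double bond in the chain gives the infix -ene-.
The numbering direction is chosen so that numbering from this end puts the double bond at C-2 rather than C-6.
That gives the double bond between C-2 and C-3; iodo groups at C-2 and C-3.
Putting it together: 2,3-diiodooct-2-ene.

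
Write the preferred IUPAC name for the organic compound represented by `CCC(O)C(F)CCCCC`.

4-fluorononan-3-ol

Counting along the main chain through the –OH group gives 9 carbons: the parent is nonane.
The principal characteristic group is an alcohol (–OH), named with the suffix -ol.
Choose the numbering such that numbering from this end puts the hydroxyl group at C-3 rather than C-7.
That gives the hydroxyl at C-3; a fluoro group at C-4.
Assembling the pieces gives 4-fluorononan-3-ol.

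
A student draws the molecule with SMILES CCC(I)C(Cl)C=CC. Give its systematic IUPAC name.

4-chloro-5-iodohept-2-ene

The longest carbon chain that includes the multiple bond has 7 carbons, so the parent hydride is heptane.
A C=C double bond in the chain gives the infix -ene-.
Choose the numbering such that numbering from this end puts the double bond at C-2 rather than C-5.
With this numbering: the double bond between C-2 and C-3; a chloro group at C-4; an iodo group at C-5.
The substituents are ordered alphabetically, ignoring any di-/tri- multipliers.
Assembling the pieces gives 4-chloro-5-iodohept-2-ene.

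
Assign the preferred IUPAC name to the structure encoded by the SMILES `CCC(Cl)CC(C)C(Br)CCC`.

6-bromo-3-chloro-5-methylnonane

The longest continuous carbon chain has 9 atoms, so the parent hydride is nonane.
Choose the numbering such that the substituent locant set {3,5,6} is lower than {4,5,7} at the first point of difference.
With this numbering: a bromo group at C-6; a chloro group at C-3; a methyl group at C-5.
The substituents are ordered alphabetically, ignoring any di-/tri- multipliers.
Putting it together: 6-bromo-3-chloro-5-methylnonane.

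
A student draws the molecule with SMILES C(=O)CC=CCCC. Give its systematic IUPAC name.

The longest chain bearing the –CHO group and the multiple bond is 7 carbons long (heptane).
The highest-priority functional group is an aldehyde (terminal –CHO), so the name ends in -al.
There is one C=C double bond, indicated by the ending -ene.
The numbering direction is chosen so that the aldehyde carbon is C-1 by definition.
This places the double bond between C-3 and C-4.
The name is hept-3-enal.

hept-3-enal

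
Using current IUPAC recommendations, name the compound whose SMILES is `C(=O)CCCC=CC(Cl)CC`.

7-chloronon-5-enal

The longest chain bearing the –CHO group and the multiple bond is 9 carbons long (nonane).
The principal characteristic group is an aldehyde (terminal –CHO), named with the suffix -al.
The chain contains a C=C double bond, so the unsaturation ending is -ene.
Number the chain so that the aldehyde carbon is C-1 by definition.
That gives the double bond between C-5 and C-6; a chloro group at C-7.
Assembling the pieces gives 7-chloronon-5-enal.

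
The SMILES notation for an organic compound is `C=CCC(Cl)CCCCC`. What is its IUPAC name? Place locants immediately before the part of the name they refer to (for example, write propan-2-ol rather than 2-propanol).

Counting along the main chain through the multiple bond gives 9 carbons: the parent is nonane.
A C=C double bond in the chain gives the infix -ene-.
The numbering direction is chosen so that numbering from this end puts the double bond at C-1 rather than C-8.
This places the double bond between C-1 and C-2; a chloro group at C-4.
The name is 4-chloronon-1-ene.

4-chloronon-1-ene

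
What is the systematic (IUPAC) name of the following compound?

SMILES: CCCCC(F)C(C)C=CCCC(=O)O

The longest chain bearing the –COOH group and the multiple bond is 11 carbons long (undecane).
The highest-priority functional group is a carboxylic acid (terminal –COOH), so the name ends in -oic acid.
The chain contains a C=C double bond, so the unsaturation ending is -ene.
The numbering direction is chosen so that the carboxylic acid carbon is C-1 by definition.
With this numbering: the double bond between C-4 and C-5; a fluoro group at C-7; a methyl group at C-6.
The substituents are ordered alphabetically, ignoring any di-/tri- multipliers.
Assembling the pieces gives 7-fluoro-6-methylundec-4-enoic acid.

7-fluoro-6-methylundec-4-enoic acid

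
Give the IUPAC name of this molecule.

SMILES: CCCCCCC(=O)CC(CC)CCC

The longest chain bearing the carbonyl is 12 carbons long (dodecane).
The principal characteristic group is a ketone (C=O on an internal carbon), named with the suffix -one.
Choose the numbering such that numbering from this end puts the carbonyl group at C-6 rather than C-7.
This places the carbonyl at C-6; an ethyl group at C-4.
The name is 4-ethyldodecan-6-one.

4-ethyldodecan-6-one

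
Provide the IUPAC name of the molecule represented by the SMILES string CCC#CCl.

1-chlorobut-1-yne

The longest carbon chain that includes the multiple bond has 4 carbons, so the parent hydride is butane.
A C≡C triple bond in the chain gives the infix -yne-.
The numbering direction is chosen so that numbering from this end puts the triple bond at C-1 rather than C-3.
This places the triple bond between C-1 and C-2; a chloro group at C-1.
Putting it together: 1-chlorobut-1-yne.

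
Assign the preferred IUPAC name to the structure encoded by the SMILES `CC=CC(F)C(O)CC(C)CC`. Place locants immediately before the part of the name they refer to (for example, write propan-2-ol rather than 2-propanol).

4-fluoro-7-methylnon-2-en-5-ol

Counting along the main chain through the –OH group and the multiple bond gives 9 carbons: the parent is nonane.
The highest-priority functional group is an alcohol (–OH), so the name ends in -ol.
A C=C double bond in the chain gives the infix -ene-.
Number the chain so that numbering from this end puts the double bond at C-2 rather than C-7.
This places the hydroxyl at C-5; the double bond between C-2 and C-3; a fluoro group at C-4; a methyl group at C-7.
Prefixes are listed alphabetically: fluoro, methyl.
Putting it together: 4-fluoro-7-methylnon-2-en-5-ol.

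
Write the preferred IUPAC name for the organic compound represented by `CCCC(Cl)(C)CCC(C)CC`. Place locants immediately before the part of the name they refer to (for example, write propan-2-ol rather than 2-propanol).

The parent chain contains 9 carbons (nonane).
The numbering direction is chosen so that the substituent locant set {3,6,6} is lower than {4,4,7} at the first point of difference.
That gives a chloro group at C-6; methyl groups at C-3 and C-6.
Substituent prefixes are cited in alphabetical order (multiplying prefixes like di-/tri- are ignored for ordering).
Assembling the pieces gives 6-chloro-3,6-dimethylnonane.

6-chloro-3,6-dimethylnonane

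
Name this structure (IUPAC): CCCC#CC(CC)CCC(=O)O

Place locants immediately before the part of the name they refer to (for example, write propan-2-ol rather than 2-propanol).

4-ethylnon-5-ynoic acid

Counting along the main chain through the –COOH group and the multiple bond gives 9 carbons: the parent is nonane.
The highest-priority functional group is a carboxylic acid (terminal –COOH), so the name ends in -oic acid.
There is one C≡C triple bond, indicated by the ending -yne.
Choose the numbering such that the carboxylic acid carbon is C-1 by definition.
That gives the triple bond between C-5 and C-6; an ethyl group at C-4.
Putting it together: 4-ethylnon-5-ynoic acid.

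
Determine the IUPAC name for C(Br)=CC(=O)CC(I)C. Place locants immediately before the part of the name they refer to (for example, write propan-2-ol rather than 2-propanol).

1-bromo-5-iodohex-1-en-3-one

The longest chain bearing the carbonyl and the multiple bond is 6 carbons long (hexane).
The highest-priority functional group is a ketone (C=O on an internal carbon), so the name ends in -one.
The chain contains a C=C double bond, so the unsaturation ending is -ene.
Choose the numbering such that numbering from this end puts the carbonyl group at C-3 rather than C-4.
This places the carbonyl at C-3; the double bond between C-1 and C-2; a bromo group at C-1; an iodo group at C-5.
Substituent prefixes are cited in alphabetical order (multiplying prefixes like di-/tri- are ignored for ordering).
Putting it together: 1-bromo-5-iodohex-1-en-3-one.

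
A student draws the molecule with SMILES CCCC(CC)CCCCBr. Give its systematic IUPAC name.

The longest continuous carbon chain has 8 atoms, so the parent hydride is octane.
Choose the numbering such that the substituent locant set {1,5} is lower than {4,8} at the first point of difference.
With this numbering: a bromo group at C-1; an ethyl group at C-5.
The substituents are ordered alphabetically, ignoring any di-/tri- multipliers.
Assembling the pieces gives 1-bromo-5-ethyloctane.

1-bromo-5-ethyloctane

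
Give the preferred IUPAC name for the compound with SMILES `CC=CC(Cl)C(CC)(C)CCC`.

4-chloro-5-ethyl-5-methyloct-2-ene

Counting along the main chain through the multiple bond gives 8 carbons: the parent is octane.
There is one C=C double bond, indicated by the ending -ene.
The numbering direction is chosen so that numbering from this end puts the double bond at C-2 rather than C-6.
That gives the double bond between C-2 and C-3; a chloro group at C-4; an ethyl group at C-5; a methyl group at C-5.
Prefixes are listed alphabetically: chloro, ethyl, methyl.
Putting it together: 4-chloro-5-ethyl-5-methyloct-2-ene.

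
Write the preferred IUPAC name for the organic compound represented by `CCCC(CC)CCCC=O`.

Counting along the main chain through the –CHO group gives 8 carbons: the parent is octane.
An aldehyde (terminal –CHO) is the principal characteristic group, giving the suffix -al.
Choose the numbering such that the aldehyde carbon is C-1 by definition.
That gives an ethyl group at C-5.
Assembling the pieces gives 5-ethyloctanal.

5-ethyloctanal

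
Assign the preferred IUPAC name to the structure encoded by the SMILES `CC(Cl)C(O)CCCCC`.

2-chlorooctan-3-ol

The longest carbon chain that includes the –OH group has 8 carbons, so the parent hydride is octane.
The principal characteristic group is an alcohol (–OH), named with the suffix -ol.
Choose the numbering such that numbering from this end puts the hydroxyl group at C-3 rather than C-6.
That gives the hydroxyl at C-3; a chloro group at C-2.
Assembling the pieces gives 2-chlorooctan-3-ol.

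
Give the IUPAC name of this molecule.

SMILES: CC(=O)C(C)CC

Counting along the main chain through the carbonyl gives 5 carbons: the parent is pentane.
The highest-priority functional group is a ketone (C=O on an internal carbon), so the name ends in -one.
The numbering direction is chosen so that numbering from this end puts the carbonyl group at C-2 rather than C-4.
With this numbering: the carbonyl at C-2; a methyl group at C-3.
Putting it together: 3-methylpentan-2-one.

3-methylpentan-2-one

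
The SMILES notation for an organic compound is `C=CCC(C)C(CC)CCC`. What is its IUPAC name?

The longest carbon chain that includes the multiple bond has 8 carbons, so the parent hydride is octane.
There is one C=C double bond, indicated by the ending -ene.
The numbering direction is chosen so that numbering from this end puts the double bond at C-1 rather than C-7.
This places the double bond between C-1 and C-2; an ethyl group at C-5; a methyl group at C-4.
The substituents are ordered alphabetically, ignoring any di-/tri- multipliers.
Assembling the pieces gives 5-ethyl-4-methyloct-1-ene.

5-ethyl-4-methyloct-1-ene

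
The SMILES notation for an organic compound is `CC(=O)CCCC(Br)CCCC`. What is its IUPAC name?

6-bromodecan-2-one

The longest carbon chain that includes the carbonyl has 10 carbons, so the parent hydride is decane.
The highest-priority functional group is a ketone (C=O on an internal carbon), so the name ends in -one.
Number the chain so that numbering from this end puts the carbonyl group at C-2 rather than C-9.
This places the carbonyl at C-2; a bromo group at C-6.
The name is 6-bromodecan-2-one.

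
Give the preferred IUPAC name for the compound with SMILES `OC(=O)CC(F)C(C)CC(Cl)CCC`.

6-chloro-3-fluoro-4-methylnonanoic acid

The longest carbon chain that includes the –COOH group has 9 carbons, so the parent hydride is nonane.
The principal characteristic group is a carboxylic acid (terminal –COOH), named with the suffix -oic acid.
The numbering direction is chosen so that the carboxylic acid carbon is C-1 by definition.
This places a chloro group at C-6; a fluoro group at C-3; a methyl group at C-4.
Prefixes are listed alphabetically: chloro, fluoro, methyl.
Putting it together: 6-chloro-3-fluoro-4-methylnonanoic acid.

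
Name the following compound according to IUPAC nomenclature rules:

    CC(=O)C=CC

The longest carbon chain that includes the carbonyl and the multiple bond has 5 carbons, so the parent hydride is pentane.
The highest-priority functional group is a ketone (C=O on an internal carbon), so the name ends in -one.
A C=C double bond in the chain gives the infix -ene-.
Number the chain so that numbering from this end puts the carbonyl group at C-2 rather than C-4.
With this numbering: the carbonyl at C-2; the double bond between C-3 and C-4.
Putting it together: pent-3-en-2-one.

pent-3-en-2-one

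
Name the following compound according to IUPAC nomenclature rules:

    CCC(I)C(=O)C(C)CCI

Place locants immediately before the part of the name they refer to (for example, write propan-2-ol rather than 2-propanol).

The longest carbon chain that includes the carbonyl has 7 carbons, so the parent hydride is heptane.
A ketone (C=O on an internal carbon) is the principal characteristic group, giving the suffix -one.
Choose the numbering such that the substituent locant set {1,3,5} is lower than {3,5,7} at the first point of difference.
This places the carbonyl at C-4; iodo groups at C-1 and C-5; a methyl group at C-3.
Substituent prefixes are cited in alphabetical order (multiplying prefixes like di-/tri- are ignored for ordering).
The name is 1,5-diiodo-3-methylheptan-4-one.

1,5-diiodo-3-methylheptan-4-one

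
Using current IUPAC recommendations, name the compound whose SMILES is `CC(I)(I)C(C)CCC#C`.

6,6-diiodo-5-methylhept-1-yne

Counting along the main chain through the multiple bond gives 7 carbons: the parent is heptane.
A C≡C triple bond in the chain gives the infix -yne-.
The numbering direction is chosen so that numbering from this end puts the triple bond at C-1 rather than C-6.
This places the triple bond between C-1 and C-2; two iodo groups at C-6; a methyl group at C-5.
The substituents are ordered alphabetically, ignoring any di-/tri- multipliers.
The name is 6,6-diiodo-5-methylhept-1-yne.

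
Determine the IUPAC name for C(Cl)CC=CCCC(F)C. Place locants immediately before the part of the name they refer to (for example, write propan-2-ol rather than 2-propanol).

1-chloro-7-fluorooct-3-ene

The longest chain bearing the multiple bond is 8 carbons long (octane).
The chain contains a C=C double bond, so the unsaturation ending is -ene.
Choose the numbering such that numbering from this end puts the double bond at C-3 rather than C-5.
That gives the double bond between C-3 and C-4; a chloro group at C-1; a fluoro group at C-7.
Substituent prefixes are cited in alphabetical order (multiplying prefixes like di-/tri- are ignored for ordering).
The name is 1-chloro-7-fluorooct-3-ene.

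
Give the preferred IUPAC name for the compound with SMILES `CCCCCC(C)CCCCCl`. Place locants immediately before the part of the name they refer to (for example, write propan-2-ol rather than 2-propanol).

The longest continuous carbon chain has 10 atoms, so the parent hydride is decane.
The numbering direction is chosen so that the substituent locant set {1,5} is lower than {6,10} at the first point of difference.
With this numbering: a chloro group at C-1; a methyl group at C-5.
Substituent prefixes are cited in alphabetical order (multiplying prefixes like di-/tri- are ignored for ordering).
Assembling the pieces gives 1-chloro-5-methyldecane.

1-chloro-5-methyldecane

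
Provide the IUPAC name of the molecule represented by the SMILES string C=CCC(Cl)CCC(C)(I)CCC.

4-chloro-7-iodo-7-methyldec-1-ene

Counting along the main chain through the multiple bond gives 10 carbons: the parent is decane.
There is one C=C double bond, indicated by the ending -ene.
The numbering direction is chosen so that numbering from this end puts the double bond at C-1 rather than C-9.
This places the double bond between C-1 and C-2; a chloro group at C-4; an iodo group at C-7; a methyl group at C-7.
The substituents are ordered alphabetically, ignoring any di-/tri- multipliers.
Assembling the pieces gives 4-chloro-7-iodo-7-methyldec-1-ene.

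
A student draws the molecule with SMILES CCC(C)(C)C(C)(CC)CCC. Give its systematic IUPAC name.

4-ethyl-3,3,4-trimethylheptane

The longest carbon chain is 7 atoms: the parent is heptane.
The numbering direction is chosen so that the substituent locant set {3,3,4,4} is lower than {4,4,5,5} at the first point of difference.
This places an ethyl group at C-4; methyl groups at C-3 (×2) and C-4.
Substituent prefixes are cited in alphabetical order (multiplying prefixes like di-/tri- are ignored for ordering).
The name is 4-ethyl-3,3,4-trimethylheptane.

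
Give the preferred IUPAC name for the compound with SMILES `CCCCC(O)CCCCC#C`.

undec-10-yn-5-ol

The longest carbon chain that includes the –OH group and the multiple bond has 11 carbons, so the parent hydride is undecane.
The principal characteristic group is an alcohol (–OH), named with the suffix -ol.
A C≡C triple bond in the chain gives the infix -yne-.
Number the chain so that numbering from this end puts the hydroxyl group at C-5 rather than C-7.
With this numbering: the hydroxyl at C-5; the triple bond between C-10 and C-11.
The name is undec-10-yn-5-ol.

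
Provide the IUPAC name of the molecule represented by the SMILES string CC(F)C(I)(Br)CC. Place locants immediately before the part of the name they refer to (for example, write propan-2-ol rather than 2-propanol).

3-bromo-2-fluoro-3-iodopentane

The longest carbon chain is 5 atoms: the parent is pentane.
Choose the numbering such that the substituent locant set {2,3,3} is lower than {3,3,4} at the first point of difference.
That gives a bromo group at C-3; a fluoro group at C-2; an iodo group at C-3.
Substituent prefixes are cited in alphabetical order (multiplying prefixes like di-/tri- are ignored for ordering).
Assembling the pieces gives 3-bromo-2-fluoro-3-iodopentane.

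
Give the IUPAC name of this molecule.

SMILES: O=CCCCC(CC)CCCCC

Counting along the main chain through the –CHO group gives 10 carbons: the parent is decane.
The principal characteristic group is an aldehyde (terminal –CHO), named with the suffix -al.
Number the chain so that the aldehyde carbon is C-1 by definition.
That gives an ethyl group at C-5.
Putting it together: 5-ethyldecanal.

5-ethyldecanal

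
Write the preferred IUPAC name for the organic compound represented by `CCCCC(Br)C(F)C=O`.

Counting along the main chain through the –CHO group gives 7 carbons: the parent is heptane.
An aldehyde (terminal –CHO) is the principal characteristic group, giving the suffix -al.
The numbering direction is chosen so that the aldehyde carbon is C-1 by definition.
With this numbering: a bromo group at C-3; a fluoro group at C-2.
Substituent prefixes are cited in alphabetical order (multiplying prefixes like di-/tri- are ignored for ordering).
Putting it together: 3-bromo-2-fluoroheptanal.

3-bromo-2-fluoroheptanal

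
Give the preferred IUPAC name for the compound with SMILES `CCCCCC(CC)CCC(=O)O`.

The longest chain bearing the –COOH group is 9 carbons long (nonane).
The principal characteristic group is a carboxylic acid (terminal –COOH), named with the suffix -oic acid.
The numbering direction is chosen so that the carboxylic acid carbon is C-1 by definition.
With this numbering: an ethyl group at C-4.
Putting it together: 4-ethylnonanoic acid.

4-ethylnonanoic acid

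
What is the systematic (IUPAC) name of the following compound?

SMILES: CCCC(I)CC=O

The longest carbon chain that includes the –CHO group has 6 carbons, so the parent hydride is hexane.
An aldehyde (terminal –CHO) is the principal characteristic group, giving the suffix -al.
Number the chain so that the aldehyde carbon is C-1 by definition.
That gives an iodo group at C-3.
Assembling the pieces gives 3-iodohexanal.

3-iodohexanal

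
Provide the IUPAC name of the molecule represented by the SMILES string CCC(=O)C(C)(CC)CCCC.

Counting along the main chain through the carbonyl gives 8 carbons: the parent is octane.
The principal characteristic group is a ketone (C=O on an internal carbon), named with the suffix -one.
The numbering direction is chosen so that numbering from this end puts the carbonyl group at C-3 rather than C-6.
With this numbering: the carbonyl at C-3; an ethyl group at C-4; a methyl group at C-4.
Substituent prefixes are cited in alphabetical order (multiplying prefixes like di-/tri- are ignored for ordering).
Putting it together: 4-ethyl-4-methyloctan-3-one.

4-ethyl-4-methyloctan-3-one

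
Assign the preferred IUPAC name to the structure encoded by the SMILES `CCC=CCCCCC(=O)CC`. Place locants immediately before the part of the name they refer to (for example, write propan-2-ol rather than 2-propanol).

The longest chain bearing the carbonyl and the multiple bond is 11 carbons long (undecane).
The principal characteristic group is a ketone (C=O on an internal carbon), named with the suffix -one.
The chain contains a C=C double bond, so the unsaturation ending is -ene.
The numbering direction is chosen so that numbering from this end puts the carbonyl group at C-3 rather than C-9.
That gives the carbonyl at C-3; the double bond between C-8 and C-9.
Putting it together: undec-8-en-3-one.

undec-8-en-3-one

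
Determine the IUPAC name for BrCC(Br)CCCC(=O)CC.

7,8-dibromooctan-3-one

The longest chain bearing the carbonyl is 8 carbons long (octane).
The highest-priority functional group is a ketone (C=O on an internal carbon), so the name ends in -one.
The numbering direction is chosen so that numbering from this end puts the carbonyl group at C-3 rather than C-6.
That gives the carbonyl at C-3; bromo groups at C-7 and C-8.
Assembling the pieces gives 7,8-dibromooctan-3-one.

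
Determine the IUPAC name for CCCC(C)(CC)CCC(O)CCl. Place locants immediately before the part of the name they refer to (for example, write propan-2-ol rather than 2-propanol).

The longest chain bearing the –OH group is 8 carbons long (octane).
The principal characteristic group is an alcohol (–OH), named with the suffix -ol.
Choose the numbering such that numbering from this end puts the hydroxyl group at C-2 rather than C-7.
That gives the hydroxyl at C-2; a chloro group at C-1; an ethyl group at C-5; a methyl group at C-5.
The substituents are ordered alphabetically, ignoring any di-/tri- multipliers.
The name is 1-chloro-5-ethyl-5-methyloctan-2-ol.

1-chloro-5-ethyl-5-methyloctan-2-ol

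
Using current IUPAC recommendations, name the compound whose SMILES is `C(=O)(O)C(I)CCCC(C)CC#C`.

2-iodo-6-methylnon-8-ynoic acid

Counting along the main chain through the –COOH group and the multiple bond gives 9 carbons: the parent is nonane.
The principal characteristic group is a carboxylic acid (terminal –COOH), named with the suffix -oic acid.
There is one C≡C triple bond, indicated by the ending -yne.
The numbering direction is chosen so that the carboxylic acid carbon is C-1 by definition.
That gives the triple bond between C-8 and C-9; an iodo group at C-2; a methyl group at C-6.
The substituents are ordered alphabetically, ignoring any di-/tri- multipliers.
Putting it together: 2-iodo-6-methylnon-8-ynoic acid.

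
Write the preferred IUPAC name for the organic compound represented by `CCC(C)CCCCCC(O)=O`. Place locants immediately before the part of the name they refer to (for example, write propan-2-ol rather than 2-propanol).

7-methylnonanoic acid

The longest chain bearing the –COOH group is 9 carbons long (nonane).
A carboxylic acid (terminal –COOH) is the principal characteristic group, giving the suffix -oic acid.
Number the chain so that the carboxylic acid carbon is C-1 by definition.
That gives a methyl group at C-7.
The name is 7-methylnonanoic acid.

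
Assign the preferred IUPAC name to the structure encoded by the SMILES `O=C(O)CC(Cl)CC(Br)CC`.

5-bromo-3-chloroheptanoic acid

The longest carbon chain that includes the –COOH group has 7 carbons, so the parent hydride is heptane.
The principal characteristic group is a carboxylic acid (terminal –COOH), named with the suffix -oic acid.
The numbering direction is chosen so that the carboxylic acid carbon is C-1 by definition.
This places a bromo group at C-5; a chloro group at C-3.
Prefixes are listed alphabetically: bromo, chloro.
Assembling the pieces gives 5-bromo-3-chloroheptanoic acid.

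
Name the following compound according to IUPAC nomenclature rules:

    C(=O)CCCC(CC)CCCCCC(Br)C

The longest chain bearing the –CHO group is 12 carbons long (dodecane).
The highest-priority functional group is an aldehyde (terminal –CHO), so the name ends in -al.
Choose the numbering such that the aldehyde carbon is C-1 by definition.
With this numbering: a bromo group at C-11; an ethyl group at C-5.
Substituent prefixes are cited in alphabetical order (multiplying prefixes like di-/tri- are ignored for ordering).
The name is 11-bromo-5-ethyldodecanal.

11-bromo-5-ethyldodecanal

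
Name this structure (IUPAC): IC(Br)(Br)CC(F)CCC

The longest carbon chain is 6 atoms: the parent is hexane.
The numbering direction is chosen so that the substituent locant set {1,1,1,3} is lower than {4,6,6,6} at the first point of difference.
This places two bromo groups at C-1; a fluoro group at C-3; an iodo group at C-1.
The substituents are ordered alphabetically, ignoring any di-/tri- multipliers.
Assembling the pieces gives 1,1-dibromo-3-fluoro-1-iodohexane.

1,1-dibromo-3-fluoro-1-iodohexane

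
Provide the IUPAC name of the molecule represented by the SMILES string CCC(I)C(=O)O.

2-iodobutanoic acid

The longest carbon chain that includes the –COOH group has 4 carbons, so the parent hydride is butane.
The principal characteristic group is a carboxylic acid (terminal –COOH), named with the suffix -oic acid.
Number the chain so that the carboxylic acid carbon is C-1 by definition.
That gives an iodo group at C-2.
Assembling the pieces gives 2-iodobutanoic acid.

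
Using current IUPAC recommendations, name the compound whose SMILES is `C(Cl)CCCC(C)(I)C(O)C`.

Counting along the main chain through the –OH group gives 7 carbons: the parent is heptane.
An alcohol (–OH) is the principal characteristic group, giving the suffix -ol.
The numbering direction is chosen so that numbering from this end puts the hydroxyl group at C-2 rather than C-6.
This places the hydroxyl at C-2; a chloro group at C-7; an iodo group at C-3; a methyl group at C-3.
Prefixes are listed alphabetically: chloro, iodo, methyl.
The name is 7-chloro-3-iodo-3-methylheptan-2-ol.

7-chloro-3-iodo-3-methylheptan-2-ol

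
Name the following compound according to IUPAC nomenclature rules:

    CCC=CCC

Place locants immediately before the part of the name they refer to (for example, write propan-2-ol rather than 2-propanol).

hex-3-ene

The longest chain bearing the multiple bond is 6 carbons long (hexane).
The chain contains a C=C double bond, so the unsaturation ending is -ene.
Both numbering directions give the same locant set; either may be used.
This places the double bond between C-3 and C-4.
Assembling the pieces gives hex-3-ene.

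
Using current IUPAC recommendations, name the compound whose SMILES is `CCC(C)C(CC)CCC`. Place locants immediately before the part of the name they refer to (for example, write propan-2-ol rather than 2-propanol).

4-ethyl-3-methylheptane

The longest continuous carbon chain has 7 atoms, so the parent hydride is heptane.
Number the chain so that the substituent locant set {3,4} is lower than {4,5} at the first point of difference.
This places an ethyl group at C-4; a methyl group at C-3.
The substituents are ordered alphabetically, ignoring any di-/tri- multipliers.
Assembling the pieces gives 4-ethyl-3-methylheptane.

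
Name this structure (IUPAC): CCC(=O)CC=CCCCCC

Counting along the main chain through the carbonyl and the multiple bond gives 11 carbons: the parent is undecane.
A ketone (C=O on an internal carbon) is the principal characteristic group, giving the suffix -one.
There is one C=C double bond, indicated by the ending -ene.
The numbering direction is chosen so that numbering from this end puts the carbonyl group at C-3 rather than C-9.
This places the carbonyl at C-3; the double bond between C-5 and C-6.
Assembling the pieces gives undec-5-en-3-one.

undec-5-en-3-one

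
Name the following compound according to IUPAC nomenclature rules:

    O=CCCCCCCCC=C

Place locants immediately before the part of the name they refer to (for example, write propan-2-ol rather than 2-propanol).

dec-9-enal

The longest carbon chain that includes the –CHO group and the multiple bond has 10 carbons, so the parent hydride is decane.
The highest-priority functional group is an aldehyde (terminal –CHO), so the name ends in -al.
There is one C=C double bond, indicated by the ending -ene.
The numbering direction is chosen so that the aldehyde carbon is C-1 by definition.
With this numbering: the double bond between C-9 and C-10.
Assembling the pieces gives dec-9-enal.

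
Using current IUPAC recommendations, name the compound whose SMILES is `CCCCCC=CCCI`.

Counting along the main chain through the multiple bond gives 9 carbons: the parent is nonane.
A C=C double bond in the chain gives the infix -ene-.
Choose the numbering such that numbering from this end puts the double bond at C-3 rather than C-6.
That gives the double bond between C-3 and C-4; an iodo group at C-1.
Putting it together: 1-iodonon-3-ene.

1-iodonon-3-ene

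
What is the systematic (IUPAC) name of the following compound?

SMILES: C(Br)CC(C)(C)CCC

The longest carbon chain is 6 atoms: the parent is hexane.
Choose the numbering such that the substituent locant set {1,3,3} is lower than {4,4,6} at the first point of difference.
This places a bromo group at C-1; two methyl groups at C-3.
Prefixes are listed alphabetically: bromo, methyl.
Putting it together: 1-bromo-3,3-dimethylhexane.

1-bromo-3,3-dimethylhexane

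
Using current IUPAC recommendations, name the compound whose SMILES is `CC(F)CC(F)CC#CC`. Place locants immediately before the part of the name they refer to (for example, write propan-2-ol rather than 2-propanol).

The longest carbon chain that includes the multiple bond has 8 carbons, so the parent hydride is octane.
A C≡C triple bond in the chain gives the infix -yne-.
Choose the numbering such that numbering from this end puts the triple bond at C-2 rather than C-6.
That gives the triple bond between C-2 and C-3; fluoro groups at C-5 and C-7.
Assembling the pieces gives 5,7-difluorooct-2-yne.

5,7-difluorooct-2-yne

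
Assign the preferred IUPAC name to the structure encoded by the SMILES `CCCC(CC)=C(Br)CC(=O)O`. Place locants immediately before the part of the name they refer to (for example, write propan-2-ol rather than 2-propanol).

Counting along the main chain through the –COOH group and the multiple bond gives 7 carbons: the parent is heptane.
The principal characteristic group is a carboxylic acid (terminal –COOH), named with the suffix -oic acid.
There is one C=C double bond, indicated by the ending -ene.
Choose the numbering such that the carboxylic acid carbon is C-1 by definition.
With this numbering: the double bond between C-3 and C-4; a bromo group at C-3; an ethyl group at C-4.
The substituents are ordered alphabetically, ignoring any di-/tri- multipliers.
The name is 3-bromo-4-ethylhept-3-enoic acid.

3-bromo-4-ethylhept-3-enoic acid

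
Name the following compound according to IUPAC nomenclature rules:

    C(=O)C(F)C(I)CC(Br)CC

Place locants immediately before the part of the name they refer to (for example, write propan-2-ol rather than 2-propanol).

Counting along the main chain through the –CHO group gives 7 carbons: the parent is heptane.
The highest-priority functional group is an aldehyde (terminal –CHO), so the name ends in -al.
Choose the numbering such that the aldehyde carbon is C-1 by definition.
That gives a bromo group at C-5; a fluoro group at C-2; an iodo group at C-3.
Substituent prefixes are cited in alphabetical order (multiplying prefixes like di-/tri- are ignored for ordering).
Putting it together: 5-bromo-2-fluoro-3-iodoheptanal.

5-bromo-2-fluoro-3-iodoheptanal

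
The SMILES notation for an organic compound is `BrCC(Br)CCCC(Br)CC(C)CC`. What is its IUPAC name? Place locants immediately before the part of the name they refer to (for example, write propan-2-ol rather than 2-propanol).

1,2,6-tribromo-8-methyldecane

The parent chain contains 10 carbons (decane).
Choose the numbering such that the substituent locant set {1,2,6,8} is lower than {3,5,9,10} at the first point of difference.
With this numbering: bromo groups at C-1 and C-2 and C-6; a methyl group at C-8.
The substituents are ordered alphabetically, ignoring any di-/tri- multipliers.
Putting it together: 1,2,6-tribromo-8-methyldecane.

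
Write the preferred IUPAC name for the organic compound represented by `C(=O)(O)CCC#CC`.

hex-4-ynoic acid

Counting along the main chain through the –COOH group and the multiple bond gives 6 carbons: the parent is hexane.
A carboxylic acid (terminal –COOH) is the principal characteristic group, giving the suffix -oic acid.
The chain contains a C≡C triple bond, so the unsaturation ending is -yne.
Choose the numbering such that the carboxylic acid carbon is C-1 by definition.
That gives the triple bond between C-4 and C-5.
The name is hex-4-ynoic acid.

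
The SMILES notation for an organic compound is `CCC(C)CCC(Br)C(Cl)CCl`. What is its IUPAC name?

The longest continuous carbon chain has 8 atoms, so the parent hydride is octane.
Choose the numbering such that the substituent locant set {1,2,3,6} is lower than {3,6,7,8} at the first point of difference.
With this numbering: a bromo group at C-3; chloro groups at C-1 and C-2; a methyl group at C-6.
Prefixes are listed alphabetically: bromo, chloro, methyl.
The name is 3-bromo-1,2-dichloro-6-methyloctane.

3-bromo-1,2-dichloro-6-methyloctane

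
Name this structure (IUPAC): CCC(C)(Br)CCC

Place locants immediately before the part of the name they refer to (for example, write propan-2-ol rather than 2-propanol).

3-bromo-3-methylhexane

The longest carbon chain is 6 atoms: the parent is hexane.
The numbering direction is chosen so that the substituent locant set {3,3} is lower than {4,4} at the first point of difference.
With this numbering: a bromo group at C-3; a methyl group at C-3.
The substituents are ordered alphabetically, ignoring any di-/tri- multipliers.
Putting it together: 3-bromo-3-methylhexane.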